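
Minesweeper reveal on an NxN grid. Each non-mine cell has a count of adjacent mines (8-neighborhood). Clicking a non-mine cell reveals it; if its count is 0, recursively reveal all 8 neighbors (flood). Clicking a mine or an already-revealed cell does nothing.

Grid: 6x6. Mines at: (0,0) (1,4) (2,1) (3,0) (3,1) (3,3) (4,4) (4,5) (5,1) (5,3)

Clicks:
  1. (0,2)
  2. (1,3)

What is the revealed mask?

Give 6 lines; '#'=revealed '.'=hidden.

Answer: .###..
.###..
......
......
......
......

Derivation:
Click 1 (0,2) count=0: revealed 6 new [(0,1) (0,2) (0,3) (1,1) (1,2) (1,3)] -> total=6
Click 2 (1,3) count=1: revealed 0 new [(none)] -> total=6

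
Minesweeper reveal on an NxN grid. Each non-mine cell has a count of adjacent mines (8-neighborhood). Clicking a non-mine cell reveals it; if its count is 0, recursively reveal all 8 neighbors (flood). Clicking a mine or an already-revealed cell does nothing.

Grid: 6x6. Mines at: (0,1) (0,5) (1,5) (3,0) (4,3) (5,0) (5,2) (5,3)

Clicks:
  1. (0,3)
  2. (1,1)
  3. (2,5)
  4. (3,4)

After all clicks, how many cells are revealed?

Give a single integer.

Click 1 (0,3) count=0: revealed 15 new [(0,2) (0,3) (0,4) (1,1) (1,2) (1,3) (1,4) (2,1) (2,2) (2,3) (2,4) (3,1) (3,2) (3,3) (3,4)] -> total=15
Click 2 (1,1) count=1: revealed 0 new [(none)] -> total=15
Click 3 (2,5) count=1: revealed 1 new [(2,5)] -> total=16
Click 4 (3,4) count=1: revealed 0 new [(none)] -> total=16

Answer: 16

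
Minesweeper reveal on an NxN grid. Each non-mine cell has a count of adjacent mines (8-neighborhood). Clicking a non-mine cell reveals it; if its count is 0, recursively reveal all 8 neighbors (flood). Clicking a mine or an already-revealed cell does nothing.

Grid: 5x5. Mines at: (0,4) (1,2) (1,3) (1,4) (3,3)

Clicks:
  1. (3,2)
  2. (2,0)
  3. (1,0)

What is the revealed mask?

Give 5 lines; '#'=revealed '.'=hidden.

Answer: ##...
##...
###..
###..
###..

Derivation:
Click 1 (3,2) count=1: revealed 1 new [(3,2)] -> total=1
Click 2 (2,0) count=0: revealed 12 new [(0,0) (0,1) (1,0) (1,1) (2,0) (2,1) (2,2) (3,0) (3,1) (4,0) (4,1) (4,2)] -> total=13
Click 3 (1,0) count=0: revealed 0 new [(none)] -> total=13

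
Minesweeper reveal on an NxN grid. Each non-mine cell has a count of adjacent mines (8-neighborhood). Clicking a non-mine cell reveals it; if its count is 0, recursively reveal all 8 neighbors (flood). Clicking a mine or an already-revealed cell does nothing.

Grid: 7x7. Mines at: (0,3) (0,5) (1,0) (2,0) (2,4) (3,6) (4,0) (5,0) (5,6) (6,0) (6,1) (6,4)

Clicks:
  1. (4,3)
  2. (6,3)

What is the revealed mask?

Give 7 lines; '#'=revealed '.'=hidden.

Answer: .......
.###...
.###...
.#####.
.#####.
.#####.
...#...

Derivation:
Click 1 (4,3) count=0: revealed 21 new [(1,1) (1,2) (1,3) (2,1) (2,2) (2,3) (3,1) (3,2) (3,3) (3,4) (3,5) (4,1) (4,2) (4,3) (4,4) (4,5) (5,1) (5,2) (5,3) (5,4) (5,5)] -> total=21
Click 2 (6,3) count=1: revealed 1 new [(6,3)] -> total=22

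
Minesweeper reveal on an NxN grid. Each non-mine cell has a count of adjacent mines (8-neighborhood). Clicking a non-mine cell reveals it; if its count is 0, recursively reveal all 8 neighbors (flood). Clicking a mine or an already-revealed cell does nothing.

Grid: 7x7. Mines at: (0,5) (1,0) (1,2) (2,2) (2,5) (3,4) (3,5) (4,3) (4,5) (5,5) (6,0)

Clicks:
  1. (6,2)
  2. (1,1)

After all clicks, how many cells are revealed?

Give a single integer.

Answer: 9

Derivation:
Click 1 (6,2) count=0: revealed 8 new [(5,1) (5,2) (5,3) (5,4) (6,1) (6,2) (6,3) (6,4)] -> total=8
Click 2 (1,1) count=3: revealed 1 new [(1,1)] -> total=9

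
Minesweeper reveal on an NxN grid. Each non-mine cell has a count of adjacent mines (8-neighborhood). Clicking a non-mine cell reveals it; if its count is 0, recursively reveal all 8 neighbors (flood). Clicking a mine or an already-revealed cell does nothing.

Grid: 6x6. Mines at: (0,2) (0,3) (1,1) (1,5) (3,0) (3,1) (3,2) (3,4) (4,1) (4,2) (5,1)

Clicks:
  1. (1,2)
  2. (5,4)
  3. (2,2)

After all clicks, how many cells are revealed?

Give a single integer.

Click 1 (1,2) count=3: revealed 1 new [(1,2)] -> total=1
Click 2 (5,4) count=0: revealed 6 new [(4,3) (4,4) (4,5) (5,3) (5,4) (5,5)] -> total=7
Click 3 (2,2) count=3: revealed 1 new [(2,2)] -> total=8

Answer: 8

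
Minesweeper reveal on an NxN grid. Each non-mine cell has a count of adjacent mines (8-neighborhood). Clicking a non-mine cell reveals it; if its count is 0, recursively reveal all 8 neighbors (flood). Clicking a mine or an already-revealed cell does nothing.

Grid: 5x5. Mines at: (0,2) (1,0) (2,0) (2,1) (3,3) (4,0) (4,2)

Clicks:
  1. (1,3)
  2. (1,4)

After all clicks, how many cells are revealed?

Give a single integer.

Answer: 6

Derivation:
Click 1 (1,3) count=1: revealed 1 new [(1,3)] -> total=1
Click 2 (1,4) count=0: revealed 5 new [(0,3) (0,4) (1,4) (2,3) (2,4)] -> total=6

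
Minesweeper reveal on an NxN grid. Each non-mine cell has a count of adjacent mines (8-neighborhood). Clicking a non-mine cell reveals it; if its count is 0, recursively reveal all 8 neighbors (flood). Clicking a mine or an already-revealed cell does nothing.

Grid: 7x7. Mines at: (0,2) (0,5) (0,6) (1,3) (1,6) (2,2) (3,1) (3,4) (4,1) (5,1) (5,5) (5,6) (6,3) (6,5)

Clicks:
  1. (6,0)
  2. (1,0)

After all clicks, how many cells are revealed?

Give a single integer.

Click 1 (6,0) count=1: revealed 1 new [(6,0)] -> total=1
Click 2 (1,0) count=0: revealed 6 new [(0,0) (0,1) (1,0) (1,1) (2,0) (2,1)] -> total=7

Answer: 7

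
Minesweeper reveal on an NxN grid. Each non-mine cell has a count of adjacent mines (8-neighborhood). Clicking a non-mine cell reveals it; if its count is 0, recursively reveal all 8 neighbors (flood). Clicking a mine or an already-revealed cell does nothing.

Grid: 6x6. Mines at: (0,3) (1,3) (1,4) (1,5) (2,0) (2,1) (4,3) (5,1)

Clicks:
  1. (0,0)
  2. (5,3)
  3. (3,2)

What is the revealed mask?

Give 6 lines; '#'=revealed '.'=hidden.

Click 1 (0,0) count=0: revealed 6 new [(0,0) (0,1) (0,2) (1,0) (1,1) (1,2)] -> total=6
Click 2 (5,3) count=1: revealed 1 new [(5,3)] -> total=7
Click 3 (3,2) count=2: revealed 1 new [(3,2)] -> total=8

Answer: ###...
###...
......
..#...
......
...#..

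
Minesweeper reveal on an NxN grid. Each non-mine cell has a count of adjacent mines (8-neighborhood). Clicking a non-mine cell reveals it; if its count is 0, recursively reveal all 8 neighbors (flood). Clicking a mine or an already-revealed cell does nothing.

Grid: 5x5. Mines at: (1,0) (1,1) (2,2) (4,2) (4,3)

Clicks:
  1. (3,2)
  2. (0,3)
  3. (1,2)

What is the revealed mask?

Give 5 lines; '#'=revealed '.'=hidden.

Click 1 (3,2) count=3: revealed 1 new [(3,2)] -> total=1
Click 2 (0,3) count=0: revealed 10 new [(0,2) (0,3) (0,4) (1,2) (1,3) (1,4) (2,3) (2,4) (3,3) (3,4)] -> total=11
Click 3 (1,2) count=2: revealed 0 new [(none)] -> total=11

Answer: ..###
..###
...##
..###
.....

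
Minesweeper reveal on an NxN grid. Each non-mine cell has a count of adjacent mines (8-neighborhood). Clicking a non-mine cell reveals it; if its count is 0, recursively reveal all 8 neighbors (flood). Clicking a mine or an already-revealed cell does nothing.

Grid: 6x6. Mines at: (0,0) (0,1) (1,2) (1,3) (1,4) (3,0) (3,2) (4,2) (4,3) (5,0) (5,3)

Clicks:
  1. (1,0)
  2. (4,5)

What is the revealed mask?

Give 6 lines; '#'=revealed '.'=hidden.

Click 1 (1,0) count=2: revealed 1 new [(1,0)] -> total=1
Click 2 (4,5) count=0: revealed 8 new [(2,4) (2,5) (3,4) (3,5) (4,4) (4,5) (5,4) (5,5)] -> total=9

Answer: ......
#.....
....##
....##
....##
....##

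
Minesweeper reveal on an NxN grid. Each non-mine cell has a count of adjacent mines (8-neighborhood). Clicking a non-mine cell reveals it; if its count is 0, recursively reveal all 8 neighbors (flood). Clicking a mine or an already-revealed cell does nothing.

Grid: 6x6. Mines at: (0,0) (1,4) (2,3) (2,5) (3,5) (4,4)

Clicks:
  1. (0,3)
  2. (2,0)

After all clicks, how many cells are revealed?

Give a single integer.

Answer: 19

Derivation:
Click 1 (0,3) count=1: revealed 1 new [(0,3)] -> total=1
Click 2 (2,0) count=0: revealed 18 new [(1,0) (1,1) (1,2) (2,0) (2,1) (2,2) (3,0) (3,1) (3,2) (3,3) (4,0) (4,1) (4,2) (4,3) (5,0) (5,1) (5,2) (5,3)] -> total=19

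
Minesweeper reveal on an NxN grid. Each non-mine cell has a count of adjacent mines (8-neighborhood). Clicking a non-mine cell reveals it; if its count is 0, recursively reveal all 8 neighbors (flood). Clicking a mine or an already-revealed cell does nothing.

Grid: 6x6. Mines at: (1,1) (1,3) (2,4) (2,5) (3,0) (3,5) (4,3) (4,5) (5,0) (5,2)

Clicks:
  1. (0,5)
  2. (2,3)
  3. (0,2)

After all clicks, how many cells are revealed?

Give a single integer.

Answer: 6

Derivation:
Click 1 (0,5) count=0: revealed 4 new [(0,4) (0,5) (1,4) (1,5)] -> total=4
Click 2 (2,3) count=2: revealed 1 new [(2,3)] -> total=5
Click 3 (0,2) count=2: revealed 1 new [(0,2)] -> total=6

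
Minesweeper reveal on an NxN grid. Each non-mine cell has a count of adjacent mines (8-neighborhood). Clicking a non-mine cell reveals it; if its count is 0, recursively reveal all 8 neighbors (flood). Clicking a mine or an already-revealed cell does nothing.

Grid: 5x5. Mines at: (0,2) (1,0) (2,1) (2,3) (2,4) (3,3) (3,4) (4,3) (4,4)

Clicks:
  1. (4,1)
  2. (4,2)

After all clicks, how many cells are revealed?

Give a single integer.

Answer: 6

Derivation:
Click 1 (4,1) count=0: revealed 6 new [(3,0) (3,1) (3,2) (4,0) (4,1) (4,2)] -> total=6
Click 2 (4,2) count=2: revealed 0 new [(none)] -> total=6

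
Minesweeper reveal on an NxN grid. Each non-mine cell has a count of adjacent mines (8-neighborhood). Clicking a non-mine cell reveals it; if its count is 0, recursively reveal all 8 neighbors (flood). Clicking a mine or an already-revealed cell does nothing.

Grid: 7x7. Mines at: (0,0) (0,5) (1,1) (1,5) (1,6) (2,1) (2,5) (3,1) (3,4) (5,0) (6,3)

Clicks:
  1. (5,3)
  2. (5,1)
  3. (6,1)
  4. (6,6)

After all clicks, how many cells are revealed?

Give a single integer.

Click 1 (5,3) count=1: revealed 1 new [(5,3)] -> total=1
Click 2 (5,1) count=1: revealed 1 new [(5,1)] -> total=2
Click 3 (6,1) count=1: revealed 1 new [(6,1)] -> total=3
Click 4 (6,6) count=0: revealed 11 new [(3,5) (3,6) (4,4) (4,5) (4,6) (5,4) (5,5) (5,6) (6,4) (6,5) (6,6)] -> total=14

Answer: 14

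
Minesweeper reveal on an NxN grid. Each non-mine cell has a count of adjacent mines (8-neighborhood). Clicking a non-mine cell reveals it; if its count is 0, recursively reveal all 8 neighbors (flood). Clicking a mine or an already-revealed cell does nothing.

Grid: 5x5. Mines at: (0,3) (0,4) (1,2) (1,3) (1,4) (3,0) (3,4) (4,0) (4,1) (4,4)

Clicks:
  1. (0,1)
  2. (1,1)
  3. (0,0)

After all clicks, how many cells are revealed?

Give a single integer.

Answer: 6

Derivation:
Click 1 (0,1) count=1: revealed 1 new [(0,1)] -> total=1
Click 2 (1,1) count=1: revealed 1 new [(1,1)] -> total=2
Click 3 (0,0) count=0: revealed 4 new [(0,0) (1,0) (2,0) (2,1)] -> total=6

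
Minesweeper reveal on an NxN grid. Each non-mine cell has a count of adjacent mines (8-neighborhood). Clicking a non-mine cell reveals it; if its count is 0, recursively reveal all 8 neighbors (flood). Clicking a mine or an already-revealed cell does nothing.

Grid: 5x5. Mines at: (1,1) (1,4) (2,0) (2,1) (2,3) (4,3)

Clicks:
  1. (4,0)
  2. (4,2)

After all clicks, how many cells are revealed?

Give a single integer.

Answer: 6

Derivation:
Click 1 (4,0) count=0: revealed 6 new [(3,0) (3,1) (3,2) (4,0) (4,1) (4,2)] -> total=6
Click 2 (4,2) count=1: revealed 0 new [(none)] -> total=6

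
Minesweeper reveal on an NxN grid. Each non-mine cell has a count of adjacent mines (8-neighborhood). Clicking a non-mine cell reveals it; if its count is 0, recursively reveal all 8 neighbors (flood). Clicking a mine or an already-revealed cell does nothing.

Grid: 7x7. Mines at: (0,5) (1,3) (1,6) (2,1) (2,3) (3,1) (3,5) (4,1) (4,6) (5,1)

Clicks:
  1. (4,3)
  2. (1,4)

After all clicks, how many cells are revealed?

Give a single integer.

Click 1 (4,3) count=0: revealed 17 new [(3,2) (3,3) (3,4) (4,2) (4,3) (4,4) (4,5) (5,2) (5,3) (5,4) (5,5) (5,6) (6,2) (6,3) (6,4) (6,5) (6,6)] -> total=17
Click 2 (1,4) count=3: revealed 1 new [(1,4)] -> total=18

Answer: 18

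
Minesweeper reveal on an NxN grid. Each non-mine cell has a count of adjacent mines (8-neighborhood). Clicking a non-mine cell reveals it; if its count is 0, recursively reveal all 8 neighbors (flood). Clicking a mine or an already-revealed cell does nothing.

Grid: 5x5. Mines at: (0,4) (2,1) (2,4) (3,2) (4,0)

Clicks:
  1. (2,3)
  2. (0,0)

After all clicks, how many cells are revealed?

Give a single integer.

Click 1 (2,3) count=2: revealed 1 new [(2,3)] -> total=1
Click 2 (0,0) count=0: revealed 8 new [(0,0) (0,1) (0,2) (0,3) (1,0) (1,1) (1,2) (1,3)] -> total=9

Answer: 9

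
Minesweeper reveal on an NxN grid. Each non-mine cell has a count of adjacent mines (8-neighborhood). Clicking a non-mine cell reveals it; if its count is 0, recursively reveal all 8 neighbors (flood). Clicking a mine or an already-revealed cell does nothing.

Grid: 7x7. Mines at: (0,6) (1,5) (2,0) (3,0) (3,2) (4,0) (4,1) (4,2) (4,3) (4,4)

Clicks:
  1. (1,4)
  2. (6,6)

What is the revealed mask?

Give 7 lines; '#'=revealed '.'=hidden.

Click 1 (1,4) count=1: revealed 1 new [(1,4)] -> total=1
Click 2 (6,6) count=0: revealed 20 new [(2,5) (2,6) (3,5) (3,6) (4,5) (4,6) (5,0) (5,1) (5,2) (5,3) (5,4) (5,5) (5,6) (6,0) (6,1) (6,2) (6,3) (6,4) (6,5) (6,6)] -> total=21

Answer: .......
....#..
.....##
.....##
.....##
#######
#######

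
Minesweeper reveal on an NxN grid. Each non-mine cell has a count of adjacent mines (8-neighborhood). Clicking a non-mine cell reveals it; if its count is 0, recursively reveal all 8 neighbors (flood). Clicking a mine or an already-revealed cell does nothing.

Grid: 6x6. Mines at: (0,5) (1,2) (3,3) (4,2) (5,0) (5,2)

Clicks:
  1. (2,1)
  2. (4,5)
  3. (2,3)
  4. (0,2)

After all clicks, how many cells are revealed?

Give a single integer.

Answer: 15

Derivation:
Click 1 (2,1) count=1: revealed 1 new [(2,1)] -> total=1
Click 2 (4,5) count=0: revealed 12 new [(1,4) (1,5) (2,4) (2,5) (3,4) (3,5) (4,3) (4,4) (4,5) (5,3) (5,4) (5,5)] -> total=13
Click 3 (2,3) count=2: revealed 1 new [(2,3)] -> total=14
Click 4 (0,2) count=1: revealed 1 new [(0,2)] -> total=15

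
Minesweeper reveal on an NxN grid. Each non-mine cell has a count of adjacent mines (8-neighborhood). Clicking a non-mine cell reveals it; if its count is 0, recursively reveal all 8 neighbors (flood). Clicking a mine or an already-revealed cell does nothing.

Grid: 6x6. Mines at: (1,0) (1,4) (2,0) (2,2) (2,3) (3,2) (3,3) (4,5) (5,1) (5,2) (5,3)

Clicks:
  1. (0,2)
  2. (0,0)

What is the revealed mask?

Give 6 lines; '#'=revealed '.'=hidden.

Click 1 (0,2) count=0: revealed 6 new [(0,1) (0,2) (0,3) (1,1) (1,2) (1,3)] -> total=6
Click 2 (0,0) count=1: revealed 1 new [(0,0)] -> total=7

Answer: ####..
.###..
......
......
......
......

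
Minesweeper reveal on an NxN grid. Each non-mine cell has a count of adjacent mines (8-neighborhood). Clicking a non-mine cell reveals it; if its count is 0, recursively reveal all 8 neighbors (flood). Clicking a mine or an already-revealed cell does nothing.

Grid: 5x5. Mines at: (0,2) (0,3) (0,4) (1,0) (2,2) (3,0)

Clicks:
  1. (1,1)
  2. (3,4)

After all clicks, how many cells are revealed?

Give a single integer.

Click 1 (1,1) count=3: revealed 1 new [(1,1)] -> total=1
Click 2 (3,4) count=0: revealed 12 new [(1,3) (1,4) (2,3) (2,4) (3,1) (3,2) (3,3) (3,4) (4,1) (4,2) (4,3) (4,4)] -> total=13

Answer: 13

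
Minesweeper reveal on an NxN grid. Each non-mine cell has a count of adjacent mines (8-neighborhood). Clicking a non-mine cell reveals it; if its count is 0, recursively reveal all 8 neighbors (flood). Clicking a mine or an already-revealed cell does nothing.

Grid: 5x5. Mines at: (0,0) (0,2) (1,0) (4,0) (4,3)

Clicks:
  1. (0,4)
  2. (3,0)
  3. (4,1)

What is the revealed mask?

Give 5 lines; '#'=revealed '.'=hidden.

Click 1 (0,4) count=0: revealed 14 new [(0,3) (0,4) (1,1) (1,2) (1,3) (1,4) (2,1) (2,2) (2,3) (2,4) (3,1) (3,2) (3,3) (3,4)] -> total=14
Click 2 (3,0) count=1: revealed 1 new [(3,0)] -> total=15
Click 3 (4,1) count=1: revealed 1 new [(4,1)] -> total=16

Answer: ...##
.####
.####
#####
.#...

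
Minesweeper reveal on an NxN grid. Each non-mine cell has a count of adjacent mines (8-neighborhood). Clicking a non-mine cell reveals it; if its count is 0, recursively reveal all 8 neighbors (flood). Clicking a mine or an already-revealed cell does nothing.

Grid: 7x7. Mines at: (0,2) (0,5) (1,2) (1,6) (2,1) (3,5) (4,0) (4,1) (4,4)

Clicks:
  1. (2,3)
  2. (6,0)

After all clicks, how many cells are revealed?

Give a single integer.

Answer: 17

Derivation:
Click 1 (2,3) count=1: revealed 1 new [(2,3)] -> total=1
Click 2 (6,0) count=0: revealed 16 new [(4,5) (4,6) (5,0) (5,1) (5,2) (5,3) (5,4) (5,5) (5,6) (6,0) (6,1) (6,2) (6,3) (6,4) (6,5) (6,6)] -> total=17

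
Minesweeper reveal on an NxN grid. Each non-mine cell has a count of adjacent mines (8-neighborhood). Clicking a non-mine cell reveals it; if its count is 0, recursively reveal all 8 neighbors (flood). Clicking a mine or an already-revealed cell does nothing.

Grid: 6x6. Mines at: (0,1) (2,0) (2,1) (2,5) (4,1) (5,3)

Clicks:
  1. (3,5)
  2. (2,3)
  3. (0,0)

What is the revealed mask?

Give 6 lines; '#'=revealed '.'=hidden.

Click 1 (3,5) count=1: revealed 1 new [(3,5)] -> total=1
Click 2 (2,3) count=0: revealed 17 new [(0,2) (0,3) (0,4) (0,5) (1,2) (1,3) (1,4) (1,5) (2,2) (2,3) (2,4) (3,2) (3,3) (3,4) (4,2) (4,3) (4,4)] -> total=18
Click 3 (0,0) count=1: revealed 1 new [(0,0)] -> total=19

Answer: #.####
..####
..###.
..####
..###.
......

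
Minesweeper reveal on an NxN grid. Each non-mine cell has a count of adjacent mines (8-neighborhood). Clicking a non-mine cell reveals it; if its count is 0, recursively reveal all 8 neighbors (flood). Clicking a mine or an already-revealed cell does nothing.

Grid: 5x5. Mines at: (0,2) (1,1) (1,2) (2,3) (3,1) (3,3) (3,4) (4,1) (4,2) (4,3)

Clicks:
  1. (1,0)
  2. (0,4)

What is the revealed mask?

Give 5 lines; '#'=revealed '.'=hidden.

Answer: ...##
#..##
.....
.....
.....

Derivation:
Click 1 (1,0) count=1: revealed 1 new [(1,0)] -> total=1
Click 2 (0,4) count=0: revealed 4 new [(0,3) (0,4) (1,3) (1,4)] -> total=5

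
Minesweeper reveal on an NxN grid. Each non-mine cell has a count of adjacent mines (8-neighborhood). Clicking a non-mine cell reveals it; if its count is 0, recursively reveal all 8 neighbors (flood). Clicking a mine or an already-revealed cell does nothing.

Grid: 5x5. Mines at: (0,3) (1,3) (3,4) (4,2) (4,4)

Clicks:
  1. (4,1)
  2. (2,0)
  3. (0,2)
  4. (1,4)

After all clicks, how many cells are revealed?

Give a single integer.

Click 1 (4,1) count=1: revealed 1 new [(4,1)] -> total=1
Click 2 (2,0) count=0: revealed 13 new [(0,0) (0,1) (0,2) (1,0) (1,1) (1,2) (2,0) (2,1) (2,2) (3,0) (3,1) (3,2) (4,0)] -> total=14
Click 3 (0,2) count=2: revealed 0 new [(none)] -> total=14
Click 4 (1,4) count=2: revealed 1 new [(1,4)] -> total=15

Answer: 15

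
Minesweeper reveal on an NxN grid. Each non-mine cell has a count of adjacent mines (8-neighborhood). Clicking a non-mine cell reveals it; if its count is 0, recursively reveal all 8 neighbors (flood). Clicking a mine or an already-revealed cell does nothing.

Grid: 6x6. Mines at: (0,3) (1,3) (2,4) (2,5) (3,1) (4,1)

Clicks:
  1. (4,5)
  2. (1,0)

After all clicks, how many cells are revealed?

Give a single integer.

Answer: 21

Derivation:
Click 1 (4,5) count=0: revealed 12 new [(3,2) (3,3) (3,4) (3,5) (4,2) (4,3) (4,4) (4,5) (5,2) (5,3) (5,4) (5,5)] -> total=12
Click 2 (1,0) count=0: revealed 9 new [(0,0) (0,1) (0,2) (1,0) (1,1) (1,2) (2,0) (2,1) (2,2)] -> total=21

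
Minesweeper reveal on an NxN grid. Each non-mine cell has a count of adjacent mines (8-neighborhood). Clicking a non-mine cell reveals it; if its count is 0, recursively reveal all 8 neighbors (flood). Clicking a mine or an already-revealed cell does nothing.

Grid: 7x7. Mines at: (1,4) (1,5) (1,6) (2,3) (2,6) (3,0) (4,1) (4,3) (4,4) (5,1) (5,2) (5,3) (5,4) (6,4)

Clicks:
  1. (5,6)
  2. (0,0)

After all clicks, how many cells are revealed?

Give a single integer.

Answer: 19

Derivation:
Click 1 (5,6) count=0: revealed 8 new [(3,5) (3,6) (4,5) (4,6) (5,5) (5,6) (6,5) (6,6)] -> total=8
Click 2 (0,0) count=0: revealed 11 new [(0,0) (0,1) (0,2) (0,3) (1,0) (1,1) (1,2) (1,3) (2,0) (2,1) (2,2)] -> total=19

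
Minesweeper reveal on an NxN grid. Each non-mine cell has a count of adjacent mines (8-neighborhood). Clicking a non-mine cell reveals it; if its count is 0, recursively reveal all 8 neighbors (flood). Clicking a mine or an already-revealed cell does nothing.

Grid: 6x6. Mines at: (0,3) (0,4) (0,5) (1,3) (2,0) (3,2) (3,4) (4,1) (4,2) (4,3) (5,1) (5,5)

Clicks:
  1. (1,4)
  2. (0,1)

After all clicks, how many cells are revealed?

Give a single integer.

Answer: 7

Derivation:
Click 1 (1,4) count=4: revealed 1 new [(1,4)] -> total=1
Click 2 (0,1) count=0: revealed 6 new [(0,0) (0,1) (0,2) (1,0) (1,1) (1,2)] -> total=7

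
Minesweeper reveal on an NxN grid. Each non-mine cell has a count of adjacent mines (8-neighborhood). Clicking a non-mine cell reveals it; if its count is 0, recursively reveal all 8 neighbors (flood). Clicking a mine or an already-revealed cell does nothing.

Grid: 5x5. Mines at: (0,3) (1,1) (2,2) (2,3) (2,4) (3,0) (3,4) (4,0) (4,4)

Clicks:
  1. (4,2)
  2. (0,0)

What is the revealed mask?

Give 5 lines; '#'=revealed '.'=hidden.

Click 1 (4,2) count=0: revealed 6 new [(3,1) (3,2) (3,3) (4,1) (4,2) (4,3)] -> total=6
Click 2 (0,0) count=1: revealed 1 new [(0,0)] -> total=7

Answer: #....
.....
.....
.###.
.###.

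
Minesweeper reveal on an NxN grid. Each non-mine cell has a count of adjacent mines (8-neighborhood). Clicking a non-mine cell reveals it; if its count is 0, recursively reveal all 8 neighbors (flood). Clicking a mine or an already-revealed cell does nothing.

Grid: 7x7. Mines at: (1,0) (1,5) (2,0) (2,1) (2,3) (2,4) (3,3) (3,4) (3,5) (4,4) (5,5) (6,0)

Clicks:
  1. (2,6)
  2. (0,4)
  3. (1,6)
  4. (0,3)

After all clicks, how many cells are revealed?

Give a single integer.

Click 1 (2,6) count=2: revealed 1 new [(2,6)] -> total=1
Click 2 (0,4) count=1: revealed 1 new [(0,4)] -> total=2
Click 3 (1,6) count=1: revealed 1 new [(1,6)] -> total=3
Click 4 (0,3) count=0: revealed 7 new [(0,1) (0,2) (0,3) (1,1) (1,2) (1,3) (1,4)] -> total=10

Answer: 10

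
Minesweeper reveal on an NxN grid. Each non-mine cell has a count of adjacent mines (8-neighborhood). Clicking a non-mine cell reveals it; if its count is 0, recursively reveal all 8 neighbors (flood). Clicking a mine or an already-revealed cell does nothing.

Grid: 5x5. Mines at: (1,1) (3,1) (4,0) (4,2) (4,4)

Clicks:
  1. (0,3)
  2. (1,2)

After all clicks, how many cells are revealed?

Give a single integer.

Answer: 12

Derivation:
Click 1 (0,3) count=0: revealed 12 new [(0,2) (0,3) (0,4) (1,2) (1,3) (1,4) (2,2) (2,3) (2,4) (3,2) (3,3) (3,4)] -> total=12
Click 2 (1,2) count=1: revealed 0 new [(none)] -> total=12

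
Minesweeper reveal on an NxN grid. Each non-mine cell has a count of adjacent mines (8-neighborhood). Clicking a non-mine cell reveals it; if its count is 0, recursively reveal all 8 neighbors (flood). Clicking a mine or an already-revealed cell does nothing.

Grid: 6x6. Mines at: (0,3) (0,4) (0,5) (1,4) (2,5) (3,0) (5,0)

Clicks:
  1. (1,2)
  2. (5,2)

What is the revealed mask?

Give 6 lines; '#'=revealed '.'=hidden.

Answer: ###...
####..
#####.
.#####
.#####
.#####

Derivation:
Click 1 (1,2) count=1: revealed 1 new [(1,2)] -> total=1
Click 2 (5,2) count=0: revealed 26 new [(0,0) (0,1) (0,2) (1,0) (1,1) (1,3) (2,0) (2,1) (2,2) (2,3) (2,4) (3,1) (3,2) (3,3) (3,4) (3,5) (4,1) (4,2) (4,3) (4,4) (4,5) (5,1) (5,2) (5,3) (5,4) (5,5)] -> total=27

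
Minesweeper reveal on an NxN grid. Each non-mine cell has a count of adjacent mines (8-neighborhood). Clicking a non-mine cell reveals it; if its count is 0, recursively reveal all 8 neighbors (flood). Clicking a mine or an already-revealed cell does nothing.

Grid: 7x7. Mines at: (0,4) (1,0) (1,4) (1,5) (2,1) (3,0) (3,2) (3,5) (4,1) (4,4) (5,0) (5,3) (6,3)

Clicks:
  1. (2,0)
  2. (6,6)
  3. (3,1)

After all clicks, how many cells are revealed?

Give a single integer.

Answer: 10

Derivation:
Click 1 (2,0) count=3: revealed 1 new [(2,0)] -> total=1
Click 2 (6,6) count=0: revealed 8 new [(4,5) (4,6) (5,4) (5,5) (5,6) (6,4) (6,5) (6,6)] -> total=9
Click 3 (3,1) count=4: revealed 1 new [(3,1)] -> total=10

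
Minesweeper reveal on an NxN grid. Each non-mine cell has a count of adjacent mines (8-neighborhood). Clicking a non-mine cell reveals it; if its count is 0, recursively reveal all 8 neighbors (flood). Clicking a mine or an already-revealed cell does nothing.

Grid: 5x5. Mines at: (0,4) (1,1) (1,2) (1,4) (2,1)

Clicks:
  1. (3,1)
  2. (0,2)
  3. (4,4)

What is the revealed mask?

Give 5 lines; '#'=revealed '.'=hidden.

Answer: ..#..
.....
..###
#####
#####

Derivation:
Click 1 (3,1) count=1: revealed 1 new [(3,1)] -> total=1
Click 2 (0,2) count=2: revealed 1 new [(0,2)] -> total=2
Click 3 (4,4) count=0: revealed 12 new [(2,2) (2,3) (2,4) (3,0) (3,2) (3,3) (3,4) (4,0) (4,1) (4,2) (4,3) (4,4)] -> total=14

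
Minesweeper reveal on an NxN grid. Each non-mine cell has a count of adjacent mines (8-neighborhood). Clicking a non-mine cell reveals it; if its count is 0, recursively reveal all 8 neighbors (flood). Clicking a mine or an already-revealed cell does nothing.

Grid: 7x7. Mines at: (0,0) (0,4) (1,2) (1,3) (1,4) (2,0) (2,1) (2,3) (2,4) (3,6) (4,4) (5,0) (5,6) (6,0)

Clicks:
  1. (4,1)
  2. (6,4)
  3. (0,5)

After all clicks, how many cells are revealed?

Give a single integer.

Answer: 17

Derivation:
Click 1 (4,1) count=1: revealed 1 new [(4,1)] -> total=1
Click 2 (6,4) count=0: revealed 15 new [(3,1) (3,2) (3,3) (4,2) (4,3) (5,1) (5,2) (5,3) (5,4) (5,5) (6,1) (6,2) (6,3) (6,4) (6,5)] -> total=16
Click 3 (0,5) count=2: revealed 1 new [(0,5)] -> total=17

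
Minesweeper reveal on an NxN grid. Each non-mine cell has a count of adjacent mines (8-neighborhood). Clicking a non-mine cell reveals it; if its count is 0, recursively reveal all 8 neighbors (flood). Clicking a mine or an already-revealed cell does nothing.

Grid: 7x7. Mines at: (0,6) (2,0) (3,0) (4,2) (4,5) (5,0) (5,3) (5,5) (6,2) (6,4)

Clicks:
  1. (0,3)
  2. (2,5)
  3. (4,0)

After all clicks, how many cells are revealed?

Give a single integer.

Answer: 26

Derivation:
Click 1 (0,3) count=0: revealed 25 new [(0,0) (0,1) (0,2) (0,3) (0,4) (0,5) (1,0) (1,1) (1,2) (1,3) (1,4) (1,5) (1,6) (2,1) (2,2) (2,3) (2,4) (2,5) (2,6) (3,1) (3,2) (3,3) (3,4) (3,5) (3,6)] -> total=25
Click 2 (2,5) count=0: revealed 0 new [(none)] -> total=25
Click 3 (4,0) count=2: revealed 1 new [(4,0)] -> total=26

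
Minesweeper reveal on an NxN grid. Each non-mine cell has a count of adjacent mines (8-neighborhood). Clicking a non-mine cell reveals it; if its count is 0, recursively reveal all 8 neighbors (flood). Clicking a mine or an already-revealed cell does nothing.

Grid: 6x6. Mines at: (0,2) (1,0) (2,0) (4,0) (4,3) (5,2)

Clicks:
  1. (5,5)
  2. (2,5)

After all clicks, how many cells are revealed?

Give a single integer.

Click 1 (5,5) count=0: revealed 22 new [(0,3) (0,4) (0,5) (1,1) (1,2) (1,3) (1,4) (1,5) (2,1) (2,2) (2,3) (2,4) (2,5) (3,1) (3,2) (3,3) (3,4) (3,5) (4,4) (4,5) (5,4) (5,5)] -> total=22
Click 2 (2,5) count=0: revealed 0 new [(none)] -> total=22

Answer: 22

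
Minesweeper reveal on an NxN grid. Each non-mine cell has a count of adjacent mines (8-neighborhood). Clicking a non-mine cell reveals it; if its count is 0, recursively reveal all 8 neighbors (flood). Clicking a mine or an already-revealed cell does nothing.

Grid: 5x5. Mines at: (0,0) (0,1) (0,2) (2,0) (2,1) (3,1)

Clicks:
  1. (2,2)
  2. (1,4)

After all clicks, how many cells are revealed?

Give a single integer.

Click 1 (2,2) count=2: revealed 1 new [(2,2)] -> total=1
Click 2 (1,4) count=0: revealed 13 new [(0,3) (0,4) (1,2) (1,3) (1,4) (2,3) (2,4) (3,2) (3,3) (3,4) (4,2) (4,3) (4,4)] -> total=14

Answer: 14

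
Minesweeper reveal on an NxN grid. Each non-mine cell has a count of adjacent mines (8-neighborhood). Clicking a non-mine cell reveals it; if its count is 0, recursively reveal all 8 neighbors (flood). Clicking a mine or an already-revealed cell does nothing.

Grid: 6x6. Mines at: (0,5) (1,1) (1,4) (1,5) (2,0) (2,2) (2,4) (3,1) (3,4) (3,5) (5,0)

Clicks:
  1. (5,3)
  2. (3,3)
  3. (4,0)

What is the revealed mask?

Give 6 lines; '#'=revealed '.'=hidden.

Answer: ......
......
......
...#..
######
.#####

Derivation:
Click 1 (5,3) count=0: revealed 10 new [(4,1) (4,2) (4,3) (4,4) (4,5) (5,1) (5,2) (5,3) (5,4) (5,5)] -> total=10
Click 2 (3,3) count=3: revealed 1 new [(3,3)] -> total=11
Click 3 (4,0) count=2: revealed 1 new [(4,0)] -> total=12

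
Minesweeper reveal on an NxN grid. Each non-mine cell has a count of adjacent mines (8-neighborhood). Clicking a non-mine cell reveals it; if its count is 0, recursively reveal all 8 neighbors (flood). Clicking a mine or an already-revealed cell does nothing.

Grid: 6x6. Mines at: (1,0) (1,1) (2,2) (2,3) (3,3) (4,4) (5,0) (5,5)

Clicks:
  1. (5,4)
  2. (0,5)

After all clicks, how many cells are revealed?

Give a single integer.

Answer: 13

Derivation:
Click 1 (5,4) count=2: revealed 1 new [(5,4)] -> total=1
Click 2 (0,5) count=0: revealed 12 new [(0,2) (0,3) (0,4) (0,5) (1,2) (1,3) (1,4) (1,5) (2,4) (2,5) (3,4) (3,5)] -> total=13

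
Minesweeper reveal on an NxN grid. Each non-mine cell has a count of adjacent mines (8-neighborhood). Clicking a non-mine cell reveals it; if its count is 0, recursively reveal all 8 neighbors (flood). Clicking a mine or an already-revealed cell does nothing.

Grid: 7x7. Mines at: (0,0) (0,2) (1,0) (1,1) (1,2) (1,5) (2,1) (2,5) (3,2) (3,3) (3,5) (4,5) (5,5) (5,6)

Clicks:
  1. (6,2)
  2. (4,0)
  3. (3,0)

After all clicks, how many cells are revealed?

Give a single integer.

Answer: 17

Derivation:
Click 1 (6,2) count=0: revealed 17 new [(3,0) (3,1) (4,0) (4,1) (4,2) (4,3) (4,4) (5,0) (5,1) (5,2) (5,3) (5,4) (6,0) (6,1) (6,2) (6,3) (6,4)] -> total=17
Click 2 (4,0) count=0: revealed 0 new [(none)] -> total=17
Click 3 (3,0) count=1: revealed 0 new [(none)] -> total=17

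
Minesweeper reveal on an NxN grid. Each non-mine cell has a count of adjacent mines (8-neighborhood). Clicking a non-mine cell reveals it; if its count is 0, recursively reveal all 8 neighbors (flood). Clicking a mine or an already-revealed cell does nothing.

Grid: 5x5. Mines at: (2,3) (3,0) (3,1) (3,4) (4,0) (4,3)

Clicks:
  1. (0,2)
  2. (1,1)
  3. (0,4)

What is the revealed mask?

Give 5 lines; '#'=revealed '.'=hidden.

Answer: #####
#####
###..
.....
.....

Derivation:
Click 1 (0,2) count=0: revealed 13 new [(0,0) (0,1) (0,2) (0,3) (0,4) (1,0) (1,1) (1,2) (1,3) (1,4) (2,0) (2,1) (2,2)] -> total=13
Click 2 (1,1) count=0: revealed 0 new [(none)] -> total=13
Click 3 (0,4) count=0: revealed 0 new [(none)] -> total=13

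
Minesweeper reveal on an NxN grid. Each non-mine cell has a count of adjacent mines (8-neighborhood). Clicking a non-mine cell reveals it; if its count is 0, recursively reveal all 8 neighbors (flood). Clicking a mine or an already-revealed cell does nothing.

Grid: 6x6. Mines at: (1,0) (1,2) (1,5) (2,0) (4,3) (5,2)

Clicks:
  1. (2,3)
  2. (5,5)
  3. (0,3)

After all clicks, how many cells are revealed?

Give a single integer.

Answer: 10

Derivation:
Click 1 (2,3) count=1: revealed 1 new [(2,3)] -> total=1
Click 2 (5,5) count=0: revealed 8 new [(2,4) (2,5) (3,4) (3,5) (4,4) (4,5) (5,4) (5,5)] -> total=9
Click 3 (0,3) count=1: revealed 1 new [(0,3)] -> total=10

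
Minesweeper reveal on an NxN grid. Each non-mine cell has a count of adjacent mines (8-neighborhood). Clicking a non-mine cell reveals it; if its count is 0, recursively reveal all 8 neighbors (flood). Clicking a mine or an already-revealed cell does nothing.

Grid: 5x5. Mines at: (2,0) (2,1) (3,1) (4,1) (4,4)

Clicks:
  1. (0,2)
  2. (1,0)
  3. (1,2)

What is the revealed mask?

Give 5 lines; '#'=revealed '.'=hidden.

Answer: #####
#####
..###
..###
.....

Derivation:
Click 1 (0,2) count=0: revealed 16 new [(0,0) (0,1) (0,2) (0,3) (0,4) (1,0) (1,1) (1,2) (1,3) (1,4) (2,2) (2,3) (2,4) (3,2) (3,3) (3,4)] -> total=16
Click 2 (1,0) count=2: revealed 0 new [(none)] -> total=16
Click 3 (1,2) count=1: revealed 0 new [(none)] -> total=16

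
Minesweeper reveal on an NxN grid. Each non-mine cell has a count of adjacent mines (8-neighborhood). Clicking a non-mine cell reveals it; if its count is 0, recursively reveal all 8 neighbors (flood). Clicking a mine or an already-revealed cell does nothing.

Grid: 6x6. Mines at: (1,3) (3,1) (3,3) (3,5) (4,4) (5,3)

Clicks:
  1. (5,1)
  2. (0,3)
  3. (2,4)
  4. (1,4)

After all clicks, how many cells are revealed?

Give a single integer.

Click 1 (5,1) count=0: revealed 6 new [(4,0) (4,1) (4,2) (5,0) (5,1) (5,2)] -> total=6
Click 2 (0,3) count=1: revealed 1 new [(0,3)] -> total=7
Click 3 (2,4) count=3: revealed 1 new [(2,4)] -> total=8
Click 4 (1,4) count=1: revealed 1 new [(1,4)] -> total=9

Answer: 9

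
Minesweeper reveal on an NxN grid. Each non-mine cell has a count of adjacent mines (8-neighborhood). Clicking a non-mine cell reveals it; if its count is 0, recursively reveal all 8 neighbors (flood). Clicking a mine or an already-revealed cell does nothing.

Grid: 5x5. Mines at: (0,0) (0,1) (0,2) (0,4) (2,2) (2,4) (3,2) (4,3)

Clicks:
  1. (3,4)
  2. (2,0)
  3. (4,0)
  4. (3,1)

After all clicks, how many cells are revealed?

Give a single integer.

Answer: 9

Derivation:
Click 1 (3,4) count=2: revealed 1 new [(3,4)] -> total=1
Click 2 (2,0) count=0: revealed 8 new [(1,0) (1,1) (2,0) (2,1) (3,0) (3,1) (4,0) (4,1)] -> total=9
Click 3 (4,0) count=0: revealed 0 new [(none)] -> total=9
Click 4 (3,1) count=2: revealed 0 new [(none)] -> total=9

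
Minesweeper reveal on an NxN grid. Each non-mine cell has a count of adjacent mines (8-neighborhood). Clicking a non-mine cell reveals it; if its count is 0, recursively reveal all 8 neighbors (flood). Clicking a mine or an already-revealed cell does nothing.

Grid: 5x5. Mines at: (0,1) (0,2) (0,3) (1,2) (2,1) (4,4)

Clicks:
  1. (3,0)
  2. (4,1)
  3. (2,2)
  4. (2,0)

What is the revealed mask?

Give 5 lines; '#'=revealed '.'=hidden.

Answer: .....
.....
#.#..
####.
####.

Derivation:
Click 1 (3,0) count=1: revealed 1 new [(3,0)] -> total=1
Click 2 (4,1) count=0: revealed 7 new [(3,1) (3,2) (3,3) (4,0) (4,1) (4,2) (4,3)] -> total=8
Click 3 (2,2) count=2: revealed 1 new [(2,2)] -> total=9
Click 4 (2,0) count=1: revealed 1 new [(2,0)] -> total=10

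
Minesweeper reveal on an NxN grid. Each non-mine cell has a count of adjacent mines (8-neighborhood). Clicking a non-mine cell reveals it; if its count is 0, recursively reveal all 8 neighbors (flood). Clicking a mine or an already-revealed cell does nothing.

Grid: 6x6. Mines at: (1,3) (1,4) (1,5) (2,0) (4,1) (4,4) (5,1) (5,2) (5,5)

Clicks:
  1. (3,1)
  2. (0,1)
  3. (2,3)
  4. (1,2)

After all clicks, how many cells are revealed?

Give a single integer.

Click 1 (3,1) count=2: revealed 1 new [(3,1)] -> total=1
Click 2 (0,1) count=0: revealed 6 new [(0,0) (0,1) (0,2) (1,0) (1,1) (1,2)] -> total=7
Click 3 (2,3) count=2: revealed 1 new [(2,3)] -> total=8
Click 4 (1,2) count=1: revealed 0 new [(none)] -> total=8

Answer: 8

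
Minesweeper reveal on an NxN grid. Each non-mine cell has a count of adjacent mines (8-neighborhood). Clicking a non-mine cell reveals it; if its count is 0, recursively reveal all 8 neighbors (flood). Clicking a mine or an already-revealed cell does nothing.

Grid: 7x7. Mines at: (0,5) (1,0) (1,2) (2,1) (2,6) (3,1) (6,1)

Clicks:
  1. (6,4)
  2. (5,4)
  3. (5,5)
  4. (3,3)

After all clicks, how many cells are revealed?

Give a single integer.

Click 1 (6,4) count=0: revealed 27 new [(1,3) (1,4) (1,5) (2,2) (2,3) (2,4) (2,5) (3,2) (3,3) (3,4) (3,5) (3,6) (4,2) (4,3) (4,4) (4,5) (4,6) (5,2) (5,3) (5,4) (5,5) (5,6) (6,2) (6,3) (6,4) (6,5) (6,6)] -> total=27
Click 2 (5,4) count=0: revealed 0 new [(none)] -> total=27
Click 3 (5,5) count=0: revealed 0 new [(none)] -> total=27
Click 4 (3,3) count=0: revealed 0 new [(none)] -> total=27

Answer: 27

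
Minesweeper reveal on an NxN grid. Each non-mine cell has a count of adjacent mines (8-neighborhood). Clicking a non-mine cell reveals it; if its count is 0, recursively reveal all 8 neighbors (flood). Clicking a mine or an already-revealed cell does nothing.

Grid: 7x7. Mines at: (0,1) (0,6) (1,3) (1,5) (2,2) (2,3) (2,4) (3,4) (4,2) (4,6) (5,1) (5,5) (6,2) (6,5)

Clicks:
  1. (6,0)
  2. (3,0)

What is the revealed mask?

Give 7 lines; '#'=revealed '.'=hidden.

Click 1 (6,0) count=1: revealed 1 new [(6,0)] -> total=1
Click 2 (3,0) count=0: revealed 8 new [(1,0) (1,1) (2,0) (2,1) (3,0) (3,1) (4,0) (4,1)] -> total=9

Answer: .......
##.....
##.....
##.....
##.....
.......
#......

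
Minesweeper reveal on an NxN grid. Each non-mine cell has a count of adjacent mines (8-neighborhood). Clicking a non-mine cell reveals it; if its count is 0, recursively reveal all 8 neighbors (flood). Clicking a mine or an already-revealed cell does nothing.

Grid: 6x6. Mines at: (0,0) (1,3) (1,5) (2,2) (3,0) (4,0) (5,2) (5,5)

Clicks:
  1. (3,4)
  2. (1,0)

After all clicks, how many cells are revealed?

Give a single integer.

Click 1 (3,4) count=0: revealed 9 new [(2,3) (2,4) (2,5) (3,3) (3,4) (3,5) (4,3) (4,4) (4,5)] -> total=9
Click 2 (1,0) count=1: revealed 1 new [(1,0)] -> total=10

Answer: 10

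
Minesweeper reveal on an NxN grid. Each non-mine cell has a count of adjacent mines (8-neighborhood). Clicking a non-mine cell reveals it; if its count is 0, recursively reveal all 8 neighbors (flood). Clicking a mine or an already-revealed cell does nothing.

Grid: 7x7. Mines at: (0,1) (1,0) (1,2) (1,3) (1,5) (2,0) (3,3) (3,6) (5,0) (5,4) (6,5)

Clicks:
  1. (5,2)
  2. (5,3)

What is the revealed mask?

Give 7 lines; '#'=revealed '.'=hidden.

Click 1 (5,2) count=0: revealed 9 new [(4,1) (4,2) (4,3) (5,1) (5,2) (5,3) (6,1) (6,2) (6,3)] -> total=9
Click 2 (5,3) count=1: revealed 0 new [(none)] -> total=9

Answer: .......
.......
.......
.......
.###...
.###...
.###...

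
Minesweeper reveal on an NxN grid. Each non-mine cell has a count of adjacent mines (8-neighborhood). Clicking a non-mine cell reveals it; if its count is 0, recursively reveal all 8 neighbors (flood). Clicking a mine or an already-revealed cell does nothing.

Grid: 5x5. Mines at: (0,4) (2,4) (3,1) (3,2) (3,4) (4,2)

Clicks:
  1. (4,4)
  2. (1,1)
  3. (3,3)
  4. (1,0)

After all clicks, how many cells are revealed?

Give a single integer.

Click 1 (4,4) count=1: revealed 1 new [(4,4)] -> total=1
Click 2 (1,1) count=0: revealed 12 new [(0,0) (0,1) (0,2) (0,3) (1,0) (1,1) (1,2) (1,3) (2,0) (2,1) (2,2) (2,3)] -> total=13
Click 3 (3,3) count=4: revealed 1 new [(3,3)] -> total=14
Click 4 (1,0) count=0: revealed 0 new [(none)] -> total=14

Answer: 14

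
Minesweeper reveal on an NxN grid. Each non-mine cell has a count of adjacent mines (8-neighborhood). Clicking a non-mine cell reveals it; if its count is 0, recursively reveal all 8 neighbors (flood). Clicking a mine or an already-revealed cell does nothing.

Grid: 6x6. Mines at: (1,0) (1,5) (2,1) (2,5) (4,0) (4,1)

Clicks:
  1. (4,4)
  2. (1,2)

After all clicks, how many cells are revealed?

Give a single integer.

Answer: 23

Derivation:
Click 1 (4,4) count=0: revealed 23 new [(0,1) (0,2) (0,3) (0,4) (1,1) (1,2) (1,3) (1,4) (2,2) (2,3) (2,4) (3,2) (3,3) (3,4) (3,5) (4,2) (4,3) (4,4) (4,5) (5,2) (5,3) (5,4) (5,5)] -> total=23
Click 2 (1,2) count=1: revealed 0 new [(none)] -> total=23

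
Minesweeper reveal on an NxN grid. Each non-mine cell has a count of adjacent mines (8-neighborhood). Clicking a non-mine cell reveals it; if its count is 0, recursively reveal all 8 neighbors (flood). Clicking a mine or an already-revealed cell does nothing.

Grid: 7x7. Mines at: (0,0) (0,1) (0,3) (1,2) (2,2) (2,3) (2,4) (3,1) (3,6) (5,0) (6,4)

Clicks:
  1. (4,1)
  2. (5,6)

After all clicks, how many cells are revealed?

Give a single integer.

Answer: 7

Derivation:
Click 1 (4,1) count=2: revealed 1 new [(4,1)] -> total=1
Click 2 (5,6) count=0: revealed 6 new [(4,5) (4,6) (5,5) (5,6) (6,5) (6,6)] -> total=7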